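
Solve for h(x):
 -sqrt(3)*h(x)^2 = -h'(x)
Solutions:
 h(x) = -1/(C1 + sqrt(3)*x)


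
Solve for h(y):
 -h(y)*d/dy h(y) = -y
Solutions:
 h(y) = -sqrt(C1 + y^2)
 h(y) = sqrt(C1 + y^2)


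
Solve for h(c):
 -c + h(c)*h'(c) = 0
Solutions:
 h(c) = -sqrt(C1 + c^2)
 h(c) = sqrt(C1 + c^2)


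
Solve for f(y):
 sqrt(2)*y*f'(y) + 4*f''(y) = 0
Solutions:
 f(y) = C1 + C2*erf(2^(3/4)*y/4)


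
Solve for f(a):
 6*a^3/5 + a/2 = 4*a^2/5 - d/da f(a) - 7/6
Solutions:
 f(a) = C1 - 3*a^4/10 + 4*a^3/15 - a^2/4 - 7*a/6


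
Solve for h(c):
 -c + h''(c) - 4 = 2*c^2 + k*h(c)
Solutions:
 h(c) = C1*exp(-c*sqrt(k)) + C2*exp(c*sqrt(k)) - 2*c^2/k - c/k - 4/k - 4/k^2


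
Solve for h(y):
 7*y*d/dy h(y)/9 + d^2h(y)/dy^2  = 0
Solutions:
 h(y) = C1 + C2*erf(sqrt(14)*y/6)


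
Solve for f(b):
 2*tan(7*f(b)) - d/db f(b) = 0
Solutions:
 f(b) = -asin(C1*exp(14*b))/7 + pi/7
 f(b) = asin(C1*exp(14*b))/7


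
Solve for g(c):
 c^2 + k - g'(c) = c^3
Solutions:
 g(c) = C1 - c^4/4 + c^3/3 + c*k


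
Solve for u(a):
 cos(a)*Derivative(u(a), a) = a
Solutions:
 u(a) = C1 + Integral(a/cos(a), a)


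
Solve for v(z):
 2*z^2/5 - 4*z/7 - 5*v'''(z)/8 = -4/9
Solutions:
 v(z) = C1 + C2*z + C3*z^2 + 4*z^5/375 - 4*z^4/105 + 16*z^3/135


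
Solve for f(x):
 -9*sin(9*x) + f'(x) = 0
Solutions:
 f(x) = C1 - cos(9*x)


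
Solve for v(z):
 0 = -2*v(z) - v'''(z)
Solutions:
 v(z) = C3*exp(-2^(1/3)*z) + (C1*sin(2^(1/3)*sqrt(3)*z/2) + C2*cos(2^(1/3)*sqrt(3)*z/2))*exp(2^(1/3)*z/2)


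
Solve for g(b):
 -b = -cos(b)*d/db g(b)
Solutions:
 g(b) = C1 + Integral(b/cos(b), b)


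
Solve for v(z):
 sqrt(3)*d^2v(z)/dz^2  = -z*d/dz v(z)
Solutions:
 v(z) = C1 + C2*erf(sqrt(2)*3^(3/4)*z/6)


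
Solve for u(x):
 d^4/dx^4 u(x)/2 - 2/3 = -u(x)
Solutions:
 u(x) = (C1*sin(2^(3/4)*x/2) + C2*cos(2^(3/4)*x/2))*exp(-2^(3/4)*x/2) + (C3*sin(2^(3/4)*x/2) + C4*cos(2^(3/4)*x/2))*exp(2^(3/4)*x/2) + 2/3


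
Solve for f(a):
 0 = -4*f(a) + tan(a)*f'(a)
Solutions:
 f(a) = C1*sin(a)^4


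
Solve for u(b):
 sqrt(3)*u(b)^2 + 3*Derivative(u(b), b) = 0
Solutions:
 u(b) = 3/(C1 + sqrt(3)*b)


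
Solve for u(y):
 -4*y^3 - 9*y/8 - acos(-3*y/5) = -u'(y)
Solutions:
 u(y) = C1 + y^4 + 9*y^2/16 + y*acos(-3*y/5) + sqrt(25 - 9*y^2)/3


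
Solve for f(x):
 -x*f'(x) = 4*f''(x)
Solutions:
 f(x) = C1 + C2*erf(sqrt(2)*x/4)


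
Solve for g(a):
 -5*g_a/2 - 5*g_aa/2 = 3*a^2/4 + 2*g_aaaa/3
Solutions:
 g(a) = C1 + C2*exp(-5^(1/3)*a*(-(3 + sqrt(14))^(1/3) + 5^(1/3)/(3 + sqrt(14))^(1/3))/4)*sin(sqrt(3)*5^(1/3)*a*(5^(1/3)/(3 + sqrt(14))^(1/3) + (3 + sqrt(14))^(1/3))/4) + C3*exp(-5^(1/3)*a*(-(3 + sqrt(14))^(1/3) + 5^(1/3)/(3 + sqrt(14))^(1/3))/4)*cos(sqrt(3)*5^(1/3)*a*(5^(1/3)/(3 + sqrt(14))^(1/3) + (3 + sqrt(14))^(1/3))/4) + C4*exp(5^(1/3)*a*(-(3 + sqrt(14))^(1/3) + 5^(1/3)/(3 + sqrt(14))^(1/3))/2) - a^3/10 + 3*a^2/10 - 3*a/5


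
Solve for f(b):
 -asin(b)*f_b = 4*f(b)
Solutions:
 f(b) = C1*exp(-4*Integral(1/asin(b), b))


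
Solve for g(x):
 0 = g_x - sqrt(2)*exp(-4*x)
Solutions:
 g(x) = C1 - sqrt(2)*exp(-4*x)/4


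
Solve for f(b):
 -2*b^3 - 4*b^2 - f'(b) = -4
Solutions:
 f(b) = C1 - b^4/2 - 4*b^3/3 + 4*b


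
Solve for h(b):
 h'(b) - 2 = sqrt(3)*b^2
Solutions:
 h(b) = C1 + sqrt(3)*b^3/3 + 2*b


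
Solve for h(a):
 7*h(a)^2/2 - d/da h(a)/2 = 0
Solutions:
 h(a) = -1/(C1 + 7*a)


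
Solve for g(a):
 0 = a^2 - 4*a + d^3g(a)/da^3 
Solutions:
 g(a) = C1 + C2*a + C3*a^2 - a^5/60 + a^4/6


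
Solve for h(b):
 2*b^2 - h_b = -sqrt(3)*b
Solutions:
 h(b) = C1 + 2*b^3/3 + sqrt(3)*b^2/2


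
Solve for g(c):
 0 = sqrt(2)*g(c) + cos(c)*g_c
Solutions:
 g(c) = C1*(sin(c) - 1)^(sqrt(2)/2)/(sin(c) + 1)^(sqrt(2)/2)


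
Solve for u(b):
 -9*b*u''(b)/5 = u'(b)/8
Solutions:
 u(b) = C1 + C2*b^(67/72)


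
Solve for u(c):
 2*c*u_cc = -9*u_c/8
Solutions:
 u(c) = C1 + C2*c^(7/16)


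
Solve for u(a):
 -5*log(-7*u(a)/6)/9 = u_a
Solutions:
 9*Integral(1/(log(-_y) - log(6) + log(7)), (_y, u(a)))/5 = C1 - a


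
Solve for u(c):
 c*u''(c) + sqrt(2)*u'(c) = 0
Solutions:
 u(c) = C1 + C2*c^(1 - sqrt(2))


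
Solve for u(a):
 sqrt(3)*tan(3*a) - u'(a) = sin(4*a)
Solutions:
 u(a) = C1 - sqrt(3)*log(cos(3*a))/3 + cos(4*a)/4


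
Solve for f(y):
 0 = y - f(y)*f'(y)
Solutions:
 f(y) = -sqrt(C1 + y^2)
 f(y) = sqrt(C1 + y^2)


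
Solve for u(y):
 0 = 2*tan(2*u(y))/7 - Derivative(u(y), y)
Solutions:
 u(y) = -asin(C1*exp(4*y/7))/2 + pi/2
 u(y) = asin(C1*exp(4*y/7))/2


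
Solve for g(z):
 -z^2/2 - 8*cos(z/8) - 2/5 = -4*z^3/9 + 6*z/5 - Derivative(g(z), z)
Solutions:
 g(z) = C1 - z^4/9 + z^3/6 + 3*z^2/5 + 2*z/5 + 64*sin(z/8)


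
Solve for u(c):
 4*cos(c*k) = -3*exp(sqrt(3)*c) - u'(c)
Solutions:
 u(c) = C1 - sqrt(3)*exp(sqrt(3)*c) - 4*sin(c*k)/k


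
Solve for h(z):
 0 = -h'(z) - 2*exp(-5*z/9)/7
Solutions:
 h(z) = C1 + 18*exp(-5*z/9)/35


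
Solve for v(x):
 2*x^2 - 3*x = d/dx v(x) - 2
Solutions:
 v(x) = C1 + 2*x^3/3 - 3*x^2/2 + 2*x


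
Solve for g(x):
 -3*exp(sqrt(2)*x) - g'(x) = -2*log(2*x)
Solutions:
 g(x) = C1 + 2*x*log(x) + 2*x*(-1 + log(2)) - 3*sqrt(2)*exp(sqrt(2)*x)/2


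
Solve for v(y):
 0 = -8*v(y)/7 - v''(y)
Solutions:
 v(y) = C1*sin(2*sqrt(14)*y/7) + C2*cos(2*sqrt(14)*y/7)


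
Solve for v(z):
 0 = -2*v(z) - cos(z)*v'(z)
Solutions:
 v(z) = C1*(sin(z) - 1)/(sin(z) + 1)


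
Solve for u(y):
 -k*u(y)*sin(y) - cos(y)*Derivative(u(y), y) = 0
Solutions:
 u(y) = C1*exp(k*log(cos(y)))


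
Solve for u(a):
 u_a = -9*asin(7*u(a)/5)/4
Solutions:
 Integral(1/asin(7*_y/5), (_y, u(a))) = C1 - 9*a/4


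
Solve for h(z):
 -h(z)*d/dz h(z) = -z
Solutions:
 h(z) = -sqrt(C1 + z^2)
 h(z) = sqrt(C1 + z^2)


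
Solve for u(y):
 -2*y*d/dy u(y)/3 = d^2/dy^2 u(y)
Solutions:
 u(y) = C1 + C2*erf(sqrt(3)*y/3)


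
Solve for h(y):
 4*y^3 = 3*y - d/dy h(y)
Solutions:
 h(y) = C1 - y^4 + 3*y^2/2


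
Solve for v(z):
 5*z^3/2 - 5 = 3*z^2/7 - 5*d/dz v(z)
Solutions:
 v(z) = C1 - z^4/8 + z^3/35 + z


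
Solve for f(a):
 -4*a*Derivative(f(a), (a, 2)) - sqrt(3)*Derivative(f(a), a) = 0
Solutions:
 f(a) = C1 + C2*a^(1 - sqrt(3)/4)


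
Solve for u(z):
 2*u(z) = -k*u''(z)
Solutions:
 u(z) = C1*exp(-sqrt(2)*z*sqrt(-1/k)) + C2*exp(sqrt(2)*z*sqrt(-1/k))


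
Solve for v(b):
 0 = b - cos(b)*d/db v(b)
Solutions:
 v(b) = C1 + Integral(b/cos(b), b)


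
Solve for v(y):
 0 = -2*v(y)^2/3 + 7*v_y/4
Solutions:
 v(y) = -21/(C1 + 8*y)


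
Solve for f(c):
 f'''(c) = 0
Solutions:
 f(c) = C1 + C2*c + C3*c^2


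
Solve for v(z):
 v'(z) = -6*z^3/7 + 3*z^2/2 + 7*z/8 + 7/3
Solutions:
 v(z) = C1 - 3*z^4/14 + z^3/2 + 7*z^2/16 + 7*z/3


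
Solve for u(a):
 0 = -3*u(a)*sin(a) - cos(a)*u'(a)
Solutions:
 u(a) = C1*cos(a)^3


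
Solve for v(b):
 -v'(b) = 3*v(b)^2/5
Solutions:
 v(b) = 5/(C1 + 3*b)


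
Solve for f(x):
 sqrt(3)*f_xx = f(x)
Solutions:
 f(x) = C1*exp(-3^(3/4)*x/3) + C2*exp(3^(3/4)*x/3)


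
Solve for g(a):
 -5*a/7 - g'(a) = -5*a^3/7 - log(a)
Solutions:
 g(a) = C1 + 5*a^4/28 - 5*a^2/14 + a*log(a) - a


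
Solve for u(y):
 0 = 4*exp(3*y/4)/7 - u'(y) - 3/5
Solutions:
 u(y) = C1 - 3*y/5 + 16*exp(3*y/4)/21


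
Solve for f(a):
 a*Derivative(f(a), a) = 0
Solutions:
 f(a) = C1


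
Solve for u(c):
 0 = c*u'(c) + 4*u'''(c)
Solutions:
 u(c) = C1 + Integral(C2*airyai(-2^(1/3)*c/2) + C3*airybi(-2^(1/3)*c/2), c)


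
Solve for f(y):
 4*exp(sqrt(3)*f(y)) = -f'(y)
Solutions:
 f(y) = sqrt(3)*(2*log(1/(C1 + 4*y)) - log(3))/6


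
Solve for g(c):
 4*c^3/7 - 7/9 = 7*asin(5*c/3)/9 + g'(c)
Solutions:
 g(c) = C1 + c^4/7 - 7*c*asin(5*c/3)/9 - 7*c/9 - 7*sqrt(9 - 25*c^2)/45


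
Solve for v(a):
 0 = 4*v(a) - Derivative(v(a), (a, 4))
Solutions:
 v(a) = C1*exp(-sqrt(2)*a) + C2*exp(sqrt(2)*a) + C3*sin(sqrt(2)*a) + C4*cos(sqrt(2)*a)


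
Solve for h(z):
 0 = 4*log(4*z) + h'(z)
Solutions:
 h(z) = C1 - 4*z*log(z) - z*log(256) + 4*z


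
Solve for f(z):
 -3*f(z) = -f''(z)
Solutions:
 f(z) = C1*exp(-sqrt(3)*z) + C2*exp(sqrt(3)*z)


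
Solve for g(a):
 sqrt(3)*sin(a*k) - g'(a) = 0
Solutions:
 g(a) = C1 - sqrt(3)*cos(a*k)/k


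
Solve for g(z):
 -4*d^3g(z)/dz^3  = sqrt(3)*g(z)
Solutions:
 g(z) = C3*exp(-2^(1/3)*3^(1/6)*z/2) + (C1*sin(2^(1/3)*3^(2/3)*z/4) + C2*cos(2^(1/3)*3^(2/3)*z/4))*exp(2^(1/3)*3^(1/6)*z/4)


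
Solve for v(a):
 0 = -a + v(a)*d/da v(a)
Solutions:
 v(a) = -sqrt(C1 + a^2)
 v(a) = sqrt(C1 + a^2)


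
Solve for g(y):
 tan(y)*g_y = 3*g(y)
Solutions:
 g(y) = C1*sin(y)^3


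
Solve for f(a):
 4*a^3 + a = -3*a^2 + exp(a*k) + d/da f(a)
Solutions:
 f(a) = C1 + a^4 + a^3 + a^2/2 - exp(a*k)/k


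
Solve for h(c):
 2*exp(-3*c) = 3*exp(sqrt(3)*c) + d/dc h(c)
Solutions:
 h(c) = C1 - sqrt(3)*exp(sqrt(3)*c) - 2*exp(-3*c)/3


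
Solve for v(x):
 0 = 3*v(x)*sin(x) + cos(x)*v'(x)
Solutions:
 v(x) = C1*cos(x)^3


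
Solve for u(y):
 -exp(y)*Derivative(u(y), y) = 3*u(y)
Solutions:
 u(y) = C1*exp(3*exp(-y))


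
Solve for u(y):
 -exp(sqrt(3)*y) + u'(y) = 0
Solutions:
 u(y) = C1 + sqrt(3)*exp(sqrt(3)*y)/3


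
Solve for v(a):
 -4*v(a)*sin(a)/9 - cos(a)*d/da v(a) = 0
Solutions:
 v(a) = C1*cos(a)^(4/9)


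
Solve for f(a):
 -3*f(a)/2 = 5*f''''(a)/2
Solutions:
 f(a) = (C1*sin(sqrt(2)*3^(1/4)*5^(3/4)*a/10) + C2*cos(sqrt(2)*3^(1/4)*5^(3/4)*a/10))*exp(-sqrt(2)*3^(1/4)*5^(3/4)*a/10) + (C3*sin(sqrt(2)*3^(1/4)*5^(3/4)*a/10) + C4*cos(sqrt(2)*3^(1/4)*5^(3/4)*a/10))*exp(sqrt(2)*3^(1/4)*5^(3/4)*a/10)


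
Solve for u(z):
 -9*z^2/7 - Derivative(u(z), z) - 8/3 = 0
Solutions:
 u(z) = C1 - 3*z^3/7 - 8*z/3


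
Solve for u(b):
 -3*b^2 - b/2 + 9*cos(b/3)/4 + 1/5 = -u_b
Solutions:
 u(b) = C1 + b^3 + b^2/4 - b/5 - 27*sin(b/3)/4


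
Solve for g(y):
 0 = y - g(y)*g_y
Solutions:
 g(y) = -sqrt(C1 + y^2)
 g(y) = sqrt(C1 + y^2)


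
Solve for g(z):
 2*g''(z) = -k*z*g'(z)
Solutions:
 g(z) = Piecewise((-sqrt(pi)*C1*erf(sqrt(k)*z/2)/sqrt(k) - C2, (k > 0) | (k < 0)), (-C1*z - C2, True))


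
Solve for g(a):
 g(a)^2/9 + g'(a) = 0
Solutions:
 g(a) = 9/(C1 + a)


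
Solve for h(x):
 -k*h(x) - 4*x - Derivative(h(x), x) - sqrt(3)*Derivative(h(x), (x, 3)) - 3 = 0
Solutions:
 h(x) = C1*exp(x*(-2^(2/3)*3^(1/6)*(9*k + sqrt(81*k^2 + 4*sqrt(3)))^(1/3) + 2*6^(1/3)/(9*k + sqrt(81*k^2 + 4*sqrt(3)))^(1/3))/6) + C2*exp(x*(2^(2/3)*3^(1/6)*(9*k + sqrt(81*k^2 + 4*sqrt(3)))^(1/3) - 6^(2/3)*I*(9*k + sqrt(81*k^2 + 4*sqrt(3)))^(1/3) + 16*sqrt(3)/((9*k + sqrt(81*k^2 + 4*sqrt(3)))^(1/3)*(-2^(2/3)*3^(1/6) + 6^(2/3)*I)))/12) + C3*exp(x*(2^(2/3)*3^(1/6)*(9*k + sqrt(81*k^2 + 4*sqrt(3)))^(1/3) + 6^(2/3)*I*(9*k + sqrt(81*k^2 + 4*sqrt(3)))^(1/3) - 16*sqrt(3)/((9*k + sqrt(81*k^2 + 4*sqrt(3)))^(1/3)*(2^(2/3)*3^(1/6) + 6^(2/3)*I)))/12) - 4*x/k - 3/k + 4/k^2


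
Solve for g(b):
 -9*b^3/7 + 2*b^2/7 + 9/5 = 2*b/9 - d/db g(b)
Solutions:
 g(b) = C1 + 9*b^4/28 - 2*b^3/21 + b^2/9 - 9*b/5


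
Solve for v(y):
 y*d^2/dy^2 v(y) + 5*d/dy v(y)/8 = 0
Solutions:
 v(y) = C1 + C2*y^(3/8)


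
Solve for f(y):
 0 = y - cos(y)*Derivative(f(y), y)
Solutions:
 f(y) = C1 + Integral(y/cos(y), y)


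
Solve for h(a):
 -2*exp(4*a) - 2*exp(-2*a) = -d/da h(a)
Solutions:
 h(a) = C1 + exp(4*a)/2 - exp(-2*a)


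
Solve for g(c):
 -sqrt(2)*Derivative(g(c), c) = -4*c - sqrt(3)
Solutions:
 g(c) = C1 + sqrt(2)*c^2 + sqrt(6)*c/2


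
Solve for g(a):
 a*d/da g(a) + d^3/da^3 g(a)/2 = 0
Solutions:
 g(a) = C1 + Integral(C2*airyai(-2^(1/3)*a) + C3*airybi(-2^(1/3)*a), a)


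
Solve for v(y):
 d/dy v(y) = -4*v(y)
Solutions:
 v(y) = C1*exp(-4*y)


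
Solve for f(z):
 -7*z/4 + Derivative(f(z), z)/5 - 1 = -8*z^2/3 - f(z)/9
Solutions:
 f(z) = C1*exp(-5*z/9) - 24*z^2 + 2043*z/20 - 17487/100


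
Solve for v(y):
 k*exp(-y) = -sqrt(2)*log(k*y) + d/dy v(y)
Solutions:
 v(y) = C1 - k*exp(-y) + sqrt(2)*y*log(k*y) - sqrt(2)*y


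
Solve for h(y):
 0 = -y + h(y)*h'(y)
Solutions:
 h(y) = -sqrt(C1 + y^2)
 h(y) = sqrt(C1 + y^2)


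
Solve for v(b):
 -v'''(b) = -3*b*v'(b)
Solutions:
 v(b) = C1 + Integral(C2*airyai(3^(1/3)*b) + C3*airybi(3^(1/3)*b), b)


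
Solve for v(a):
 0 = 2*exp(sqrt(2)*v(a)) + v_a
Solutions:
 v(a) = sqrt(2)*(2*log(1/(C1 + 2*a)) - log(2))/4


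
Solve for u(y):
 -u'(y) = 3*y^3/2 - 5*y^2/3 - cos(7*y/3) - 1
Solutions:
 u(y) = C1 - 3*y^4/8 + 5*y^3/9 + y + 3*sin(7*y/3)/7


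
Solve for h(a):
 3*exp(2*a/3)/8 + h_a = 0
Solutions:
 h(a) = C1 - 9*exp(2*a/3)/16


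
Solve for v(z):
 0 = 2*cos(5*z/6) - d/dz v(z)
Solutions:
 v(z) = C1 + 12*sin(5*z/6)/5


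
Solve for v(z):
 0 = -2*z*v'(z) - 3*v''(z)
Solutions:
 v(z) = C1 + C2*erf(sqrt(3)*z/3)


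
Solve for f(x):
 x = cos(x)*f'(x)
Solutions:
 f(x) = C1 + Integral(x/cos(x), x)


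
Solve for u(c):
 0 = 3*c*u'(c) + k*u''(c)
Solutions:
 u(c) = C1 + C2*sqrt(k)*erf(sqrt(6)*c*sqrt(1/k)/2)


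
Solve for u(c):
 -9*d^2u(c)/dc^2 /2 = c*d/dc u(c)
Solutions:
 u(c) = C1 + C2*erf(c/3)


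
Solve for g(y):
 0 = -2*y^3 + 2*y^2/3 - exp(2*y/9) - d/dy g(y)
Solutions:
 g(y) = C1 - y^4/2 + 2*y^3/9 - 9*exp(2*y/9)/2


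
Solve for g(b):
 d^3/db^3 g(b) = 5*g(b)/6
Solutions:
 g(b) = C3*exp(5^(1/3)*6^(2/3)*b/6) + (C1*sin(2^(2/3)*3^(1/6)*5^(1/3)*b/4) + C2*cos(2^(2/3)*3^(1/6)*5^(1/3)*b/4))*exp(-5^(1/3)*6^(2/3)*b/12)


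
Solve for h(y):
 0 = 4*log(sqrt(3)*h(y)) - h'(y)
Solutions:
 -Integral(1/(2*log(_y) + log(3)), (_y, h(y)))/2 = C1 - y


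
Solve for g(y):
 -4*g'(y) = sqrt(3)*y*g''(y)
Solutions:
 g(y) = C1 + C2*y^(1 - 4*sqrt(3)/3)


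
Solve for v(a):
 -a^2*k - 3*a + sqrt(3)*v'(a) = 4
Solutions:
 v(a) = C1 + sqrt(3)*a^3*k/9 + sqrt(3)*a^2/2 + 4*sqrt(3)*a/3


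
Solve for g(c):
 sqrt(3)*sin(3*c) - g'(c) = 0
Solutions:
 g(c) = C1 - sqrt(3)*cos(3*c)/3


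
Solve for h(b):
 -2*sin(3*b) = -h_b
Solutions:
 h(b) = C1 - 2*cos(3*b)/3


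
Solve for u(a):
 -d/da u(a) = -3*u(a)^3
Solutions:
 u(a) = -sqrt(2)*sqrt(-1/(C1 + 3*a))/2
 u(a) = sqrt(2)*sqrt(-1/(C1 + 3*a))/2


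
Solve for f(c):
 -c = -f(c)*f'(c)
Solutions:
 f(c) = -sqrt(C1 + c^2)
 f(c) = sqrt(C1 + c^2)


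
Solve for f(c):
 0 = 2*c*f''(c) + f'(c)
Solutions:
 f(c) = C1 + C2*sqrt(c)


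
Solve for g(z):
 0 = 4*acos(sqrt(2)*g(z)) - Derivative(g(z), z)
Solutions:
 Integral(1/acos(sqrt(2)*_y), (_y, g(z))) = C1 + 4*z


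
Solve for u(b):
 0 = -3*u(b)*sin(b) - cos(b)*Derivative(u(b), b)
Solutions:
 u(b) = C1*cos(b)^3


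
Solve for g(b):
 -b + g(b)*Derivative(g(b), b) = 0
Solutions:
 g(b) = -sqrt(C1 + b^2)
 g(b) = sqrt(C1 + b^2)


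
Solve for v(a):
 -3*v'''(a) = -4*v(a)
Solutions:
 v(a) = C3*exp(6^(2/3)*a/3) + (C1*sin(2^(2/3)*3^(1/6)*a/2) + C2*cos(2^(2/3)*3^(1/6)*a/2))*exp(-6^(2/3)*a/6)


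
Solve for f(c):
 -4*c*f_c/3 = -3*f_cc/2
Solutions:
 f(c) = C1 + C2*erfi(2*c/3)


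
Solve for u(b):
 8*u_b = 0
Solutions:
 u(b) = C1


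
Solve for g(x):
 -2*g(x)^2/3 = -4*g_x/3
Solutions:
 g(x) = -2/(C1 + x)


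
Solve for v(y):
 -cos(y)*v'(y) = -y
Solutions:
 v(y) = C1 + Integral(y/cos(y), y)


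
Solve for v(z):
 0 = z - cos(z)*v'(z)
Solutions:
 v(z) = C1 + Integral(z/cos(z), z)


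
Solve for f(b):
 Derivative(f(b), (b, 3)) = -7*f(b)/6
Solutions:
 f(b) = C3*exp(-6^(2/3)*7^(1/3)*b/6) + (C1*sin(2^(2/3)*3^(1/6)*7^(1/3)*b/4) + C2*cos(2^(2/3)*3^(1/6)*7^(1/3)*b/4))*exp(6^(2/3)*7^(1/3)*b/12)


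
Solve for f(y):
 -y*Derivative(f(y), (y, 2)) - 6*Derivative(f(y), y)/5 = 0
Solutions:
 f(y) = C1 + C2/y^(1/5)


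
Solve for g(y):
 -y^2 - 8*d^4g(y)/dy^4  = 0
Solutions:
 g(y) = C1 + C2*y + C3*y^2 + C4*y^3 - y^6/2880


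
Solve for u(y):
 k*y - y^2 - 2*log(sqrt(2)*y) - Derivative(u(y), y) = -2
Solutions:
 u(y) = C1 + k*y^2/2 - y^3/3 - 2*y*log(y) - y*log(2) + 4*y


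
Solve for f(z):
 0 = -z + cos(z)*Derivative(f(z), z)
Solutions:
 f(z) = C1 + Integral(z/cos(z), z)


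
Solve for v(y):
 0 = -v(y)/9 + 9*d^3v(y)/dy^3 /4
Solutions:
 v(y) = C3*exp(6^(2/3)*y/9) + (C1*sin(2^(2/3)*3^(1/6)*y/6) + C2*cos(2^(2/3)*3^(1/6)*y/6))*exp(-6^(2/3)*y/18)


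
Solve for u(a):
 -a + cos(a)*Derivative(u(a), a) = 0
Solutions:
 u(a) = C1 + Integral(a/cos(a), a)


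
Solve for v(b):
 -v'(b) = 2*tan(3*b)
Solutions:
 v(b) = C1 + 2*log(cos(3*b))/3


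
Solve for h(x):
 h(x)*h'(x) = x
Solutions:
 h(x) = -sqrt(C1 + x^2)
 h(x) = sqrt(C1 + x^2)


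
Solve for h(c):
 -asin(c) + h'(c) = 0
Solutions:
 h(c) = C1 + c*asin(c) + sqrt(1 - c^2)


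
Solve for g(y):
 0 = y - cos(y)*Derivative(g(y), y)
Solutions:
 g(y) = C1 + Integral(y/cos(y), y)


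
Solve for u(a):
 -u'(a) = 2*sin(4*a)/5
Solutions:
 u(a) = C1 + cos(4*a)/10


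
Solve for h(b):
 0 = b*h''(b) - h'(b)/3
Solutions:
 h(b) = C1 + C2*b^(4/3)


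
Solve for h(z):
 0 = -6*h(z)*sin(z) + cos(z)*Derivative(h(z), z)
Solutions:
 h(z) = C1/cos(z)^6


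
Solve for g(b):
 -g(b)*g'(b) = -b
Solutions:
 g(b) = -sqrt(C1 + b^2)
 g(b) = sqrt(C1 + b^2)


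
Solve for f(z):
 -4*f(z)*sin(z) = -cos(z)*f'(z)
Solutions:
 f(z) = C1/cos(z)^4


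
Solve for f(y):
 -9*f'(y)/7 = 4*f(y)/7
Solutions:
 f(y) = C1*exp(-4*y/9)


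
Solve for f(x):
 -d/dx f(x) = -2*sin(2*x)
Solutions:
 f(x) = C1 - cos(2*x)


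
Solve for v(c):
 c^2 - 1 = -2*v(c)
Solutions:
 v(c) = 1/2 - c^2/2


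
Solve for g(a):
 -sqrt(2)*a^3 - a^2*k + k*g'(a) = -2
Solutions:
 g(a) = C1 + sqrt(2)*a^4/(4*k) + a^3/3 - 2*a/k


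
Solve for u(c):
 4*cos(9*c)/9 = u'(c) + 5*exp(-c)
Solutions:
 u(c) = C1 + 4*sin(9*c)/81 + 5*exp(-c)


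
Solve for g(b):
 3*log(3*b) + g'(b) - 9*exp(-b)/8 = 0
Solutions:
 g(b) = C1 - 3*b*log(b) + 3*b*(1 - log(3)) - 9*exp(-b)/8


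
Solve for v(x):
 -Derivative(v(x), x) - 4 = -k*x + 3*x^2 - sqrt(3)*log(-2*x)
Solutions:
 v(x) = C1 + k*x^2/2 - x^3 + sqrt(3)*x*log(-x) + x*(-4 - sqrt(3) + sqrt(3)*log(2))


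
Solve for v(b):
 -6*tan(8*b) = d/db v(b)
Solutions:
 v(b) = C1 + 3*log(cos(8*b))/4


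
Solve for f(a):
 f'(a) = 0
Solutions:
 f(a) = C1


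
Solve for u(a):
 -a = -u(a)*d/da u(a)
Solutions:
 u(a) = -sqrt(C1 + a^2)
 u(a) = sqrt(C1 + a^2)


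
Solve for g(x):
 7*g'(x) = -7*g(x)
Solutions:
 g(x) = C1*exp(-x)


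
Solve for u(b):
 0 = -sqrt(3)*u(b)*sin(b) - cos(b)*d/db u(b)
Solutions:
 u(b) = C1*cos(b)^(sqrt(3))


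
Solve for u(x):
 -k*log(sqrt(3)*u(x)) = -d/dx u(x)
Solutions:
 Integral(1/(2*log(_y) + log(3)), (_y, u(x))) = C1 + k*x/2


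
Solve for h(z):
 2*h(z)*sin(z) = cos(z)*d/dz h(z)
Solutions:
 h(z) = C1/cos(z)^2


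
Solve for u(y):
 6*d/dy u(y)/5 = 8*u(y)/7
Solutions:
 u(y) = C1*exp(20*y/21)


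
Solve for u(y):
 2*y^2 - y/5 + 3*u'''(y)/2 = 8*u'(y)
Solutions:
 u(y) = C1 + C2*exp(-4*sqrt(3)*y/3) + C3*exp(4*sqrt(3)*y/3) + y^3/12 - y^2/80 + 3*y/32


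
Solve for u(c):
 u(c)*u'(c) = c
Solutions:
 u(c) = -sqrt(C1 + c^2)
 u(c) = sqrt(C1 + c^2)


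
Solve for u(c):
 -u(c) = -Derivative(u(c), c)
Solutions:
 u(c) = C1*exp(c)


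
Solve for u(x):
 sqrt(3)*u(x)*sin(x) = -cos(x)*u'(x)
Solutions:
 u(x) = C1*cos(x)^(sqrt(3))


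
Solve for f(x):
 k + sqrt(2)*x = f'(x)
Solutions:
 f(x) = C1 + k*x + sqrt(2)*x^2/2


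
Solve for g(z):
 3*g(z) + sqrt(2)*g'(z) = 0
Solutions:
 g(z) = C1*exp(-3*sqrt(2)*z/2)


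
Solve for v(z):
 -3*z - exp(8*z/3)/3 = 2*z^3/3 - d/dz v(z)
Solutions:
 v(z) = C1 + z^4/6 + 3*z^2/2 + exp(8*z/3)/8


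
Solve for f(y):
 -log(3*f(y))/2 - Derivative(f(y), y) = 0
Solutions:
 2*Integral(1/(log(_y) + log(3)), (_y, f(y))) = C1 - y


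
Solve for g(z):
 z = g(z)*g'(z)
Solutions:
 g(z) = -sqrt(C1 + z^2)
 g(z) = sqrt(C1 + z^2)


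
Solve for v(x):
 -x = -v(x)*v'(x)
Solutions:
 v(x) = -sqrt(C1 + x^2)
 v(x) = sqrt(C1 + x^2)


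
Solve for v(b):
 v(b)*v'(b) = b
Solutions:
 v(b) = -sqrt(C1 + b^2)
 v(b) = sqrt(C1 + b^2)


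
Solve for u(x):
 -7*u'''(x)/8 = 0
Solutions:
 u(x) = C1 + C2*x + C3*x^2


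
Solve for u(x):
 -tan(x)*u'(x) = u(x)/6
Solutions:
 u(x) = C1/sin(x)^(1/6)


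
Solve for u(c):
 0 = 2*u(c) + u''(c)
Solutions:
 u(c) = C1*sin(sqrt(2)*c) + C2*cos(sqrt(2)*c)


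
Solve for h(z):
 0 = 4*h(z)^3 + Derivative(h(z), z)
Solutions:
 h(z) = -sqrt(2)*sqrt(-1/(C1 - 4*z))/2
 h(z) = sqrt(2)*sqrt(-1/(C1 - 4*z))/2


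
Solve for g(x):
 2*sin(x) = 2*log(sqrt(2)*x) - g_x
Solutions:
 g(x) = C1 + 2*x*log(x) - 2*x + x*log(2) + 2*cos(x)


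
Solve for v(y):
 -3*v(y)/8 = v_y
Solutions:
 v(y) = C1*exp(-3*y/8)


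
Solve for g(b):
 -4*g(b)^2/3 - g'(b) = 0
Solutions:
 g(b) = 3/(C1 + 4*b)


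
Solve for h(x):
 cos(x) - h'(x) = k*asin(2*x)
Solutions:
 h(x) = C1 - k*(x*asin(2*x) + sqrt(1 - 4*x^2)/2) + sin(x)


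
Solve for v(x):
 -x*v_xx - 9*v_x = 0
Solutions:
 v(x) = C1 + C2/x^8


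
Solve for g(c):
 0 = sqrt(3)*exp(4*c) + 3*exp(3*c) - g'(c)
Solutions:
 g(c) = C1 + sqrt(3)*exp(4*c)/4 + exp(3*c)


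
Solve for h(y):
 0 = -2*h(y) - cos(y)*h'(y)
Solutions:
 h(y) = C1*(sin(y) - 1)/(sin(y) + 1)


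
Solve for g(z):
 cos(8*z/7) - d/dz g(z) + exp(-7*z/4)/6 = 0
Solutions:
 g(z) = C1 + 7*sin(8*z/7)/8 - 2*exp(-7*z/4)/21


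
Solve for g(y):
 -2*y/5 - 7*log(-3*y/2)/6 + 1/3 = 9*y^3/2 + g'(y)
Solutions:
 g(y) = C1 - 9*y^4/8 - y^2/5 - 7*y*log(-y)/6 + y*(-7*log(3) + 7*log(2) + 9)/6


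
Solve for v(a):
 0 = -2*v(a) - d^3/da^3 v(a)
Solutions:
 v(a) = C3*exp(-2^(1/3)*a) + (C1*sin(2^(1/3)*sqrt(3)*a/2) + C2*cos(2^(1/3)*sqrt(3)*a/2))*exp(2^(1/3)*a/2)


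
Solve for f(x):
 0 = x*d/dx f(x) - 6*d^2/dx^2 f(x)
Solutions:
 f(x) = C1 + C2*erfi(sqrt(3)*x/6)


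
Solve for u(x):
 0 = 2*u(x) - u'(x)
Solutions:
 u(x) = C1*exp(2*x)


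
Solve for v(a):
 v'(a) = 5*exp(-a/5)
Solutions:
 v(a) = C1 - 25*exp(-a/5)


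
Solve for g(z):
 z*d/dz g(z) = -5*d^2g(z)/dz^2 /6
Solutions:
 g(z) = C1 + C2*erf(sqrt(15)*z/5)


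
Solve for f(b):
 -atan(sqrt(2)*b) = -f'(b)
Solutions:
 f(b) = C1 + b*atan(sqrt(2)*b) - sqrt(2)*log(2*b^2 + 1)/4


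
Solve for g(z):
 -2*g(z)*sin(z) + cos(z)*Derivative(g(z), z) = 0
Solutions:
 g(z) = C1/cos(z)^2


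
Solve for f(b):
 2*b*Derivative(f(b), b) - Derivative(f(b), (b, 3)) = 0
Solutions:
 f(b) = C1 + Integral(C2*airyai(2^(1/3)*b) + C3*airybi(2^(1/3)*b), b)


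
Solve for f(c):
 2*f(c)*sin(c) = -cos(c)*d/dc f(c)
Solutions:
 f(c) = C1*cos(c)^2


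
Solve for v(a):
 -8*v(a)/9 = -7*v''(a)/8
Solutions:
 v(a) = C1*exp(-8*sqrt(7)*a/21) + C2*exp(8*sqrt(7)*a/21)


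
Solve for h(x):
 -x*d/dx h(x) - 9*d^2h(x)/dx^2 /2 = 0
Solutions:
 h(x) = C1 + C2*erf(x/3)


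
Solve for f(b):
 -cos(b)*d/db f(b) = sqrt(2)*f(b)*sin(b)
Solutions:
 f(b) = C1*cos(b)^(sqrt(2))


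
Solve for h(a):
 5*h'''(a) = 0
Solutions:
 h(a) = C1 + C2*a + C3*a^2


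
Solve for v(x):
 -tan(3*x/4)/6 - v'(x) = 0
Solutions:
 v(x) = C1 + 2*log(cos(3*x/4))/9


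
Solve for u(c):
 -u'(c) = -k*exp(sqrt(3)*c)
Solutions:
 u(c) = C1 + sqrt(3)*k*exp(sqrt(3)*c)/3


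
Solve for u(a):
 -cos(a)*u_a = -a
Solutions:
 u(a) = C1 + Integral(a/cos(a), a)


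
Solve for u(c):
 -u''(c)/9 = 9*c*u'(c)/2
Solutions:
 u(c) = C1 + C2*erf(9*c/2)


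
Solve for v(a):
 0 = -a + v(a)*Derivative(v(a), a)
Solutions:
 v(a) = -sqrt(C1 + a^2)
 v(a) = sqrt(C1 + a^2)


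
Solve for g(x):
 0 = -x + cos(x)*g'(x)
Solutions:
 g(x) = C1 + Integral(x/cos(x), x)


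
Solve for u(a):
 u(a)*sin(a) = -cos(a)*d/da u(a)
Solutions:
 u(a) = C1*cos(a)


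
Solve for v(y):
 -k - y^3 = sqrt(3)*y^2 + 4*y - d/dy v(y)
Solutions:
 v(y) = C1 + k*y + y^4/4 + sqrt(3)*y^3/3 + 2*y^2


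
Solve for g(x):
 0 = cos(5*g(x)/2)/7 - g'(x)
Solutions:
 -x/7 - log(sin(5*g(x)/2) - 1)/5 + log(sin(5*g(x)/2) + 1)/5 = C1


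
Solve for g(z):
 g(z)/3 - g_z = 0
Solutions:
 g(z) = C1*exp(z/3)


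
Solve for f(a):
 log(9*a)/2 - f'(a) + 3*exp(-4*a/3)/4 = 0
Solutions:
 f(a) = C1 + a*log(a)/2 + a*(-1/2 + log(3)) - 9*exp(-4*a/3)/16


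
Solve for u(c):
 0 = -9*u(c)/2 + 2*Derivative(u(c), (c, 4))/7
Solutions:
 u(c) = C1*exp(-sqrt(6)*7^(1/4)*c/2) + C2*exp(sqrt(6)*7^(1/4)*c/2) + C3*sin(sqrt(6)*7^(1/4)*c/2) + C4*cos(sqrt(6)*7^(1/4)*c/2)


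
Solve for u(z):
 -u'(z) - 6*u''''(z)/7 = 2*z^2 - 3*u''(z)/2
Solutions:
 u(z) = C1 + C2*exp(21^(1/3)*z*(21^(1/3)/(sqrt(15) + 6)^(1/3) + (sqrt(15) + 6)^(1/3))/12)*sin(3^(1/6)*7^(1/3)*z*(-3^(2/3)*(sqrt(15) + 6)^(1/3) + 3*7^(1/3)/(sqrt(15) + 6)^(1/3))/12) + C3*exp(21^(1/3)*z*(21^(1/3)/(sqrt(15) + 6)^(1/3) + (sqrt(15) + 6)^(1/3))/12)*cos(3^(1/6)*7^(1/3)*z*(-3^(2/3)*(sqrt(15) + 6)^(1/3) + 3*7^(1/3)/(sqrt(15) + 6)^(1/3))/12) + C4*exp(-21^(1/3)*z*(21^(1/3)/(sqrt(15) + 6)^(1/3) + (sqrt(15) + 6)^(1/3))/6) - 2*z^3/3 - 3*z^2 - 9*z


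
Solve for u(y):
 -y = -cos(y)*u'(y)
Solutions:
 u(y) = C1 + Integral(y/cos(y), y)


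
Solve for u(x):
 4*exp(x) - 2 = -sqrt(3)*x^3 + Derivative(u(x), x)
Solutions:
 u(x) = C1 + sqrt(3)*x^4/4 - 2*x + 4*exp(x)


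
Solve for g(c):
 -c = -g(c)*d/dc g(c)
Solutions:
 g(c) = -sqrt(C1 + c^2)
 g(c) = sqrt(C1 + c^2)


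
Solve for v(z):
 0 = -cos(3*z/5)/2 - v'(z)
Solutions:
 v(z) = C1 - 5*sin(3*z/5)/6


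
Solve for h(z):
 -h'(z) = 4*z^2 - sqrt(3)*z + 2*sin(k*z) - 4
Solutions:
 h(z) = C1 - 4*z^3/3 + sqrt(3)*z^2/2 + 4*z + 2*cos(k*z)/k


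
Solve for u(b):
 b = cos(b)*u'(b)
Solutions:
 u(b) = C1 + Integral(b/cos(b), b)


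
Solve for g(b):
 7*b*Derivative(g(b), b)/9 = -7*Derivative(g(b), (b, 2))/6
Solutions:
 g(b) = C1 + C2*erf(sqrt(3)*b/3)


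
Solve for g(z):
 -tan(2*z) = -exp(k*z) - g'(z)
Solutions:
 g(z) = C1 - Piecewise((exp(k*z)/k, Ne(k, 0)), (z, True)) - log(cos(2*z))/2


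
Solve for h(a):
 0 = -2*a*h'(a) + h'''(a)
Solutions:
 h(a) = C1 + Integral(C2*airyai(2^(1/3)*a) + C3*airybi(2^(1/3)*a), a)


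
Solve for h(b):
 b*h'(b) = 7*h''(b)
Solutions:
 h(b) = C1 + C2*erfi(sqrt(14)*b/14)


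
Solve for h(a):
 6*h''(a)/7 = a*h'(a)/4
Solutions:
 h(a) = C1 + C2*erfi(sqrt(21)*a/12)


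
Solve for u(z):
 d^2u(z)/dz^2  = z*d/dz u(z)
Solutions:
 u(z) = C1 + C2*erfi(sqrt(2)*z/2)


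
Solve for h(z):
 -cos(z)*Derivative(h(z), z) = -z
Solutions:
 h(z) = C1 + Integral(z/cos(z), z)


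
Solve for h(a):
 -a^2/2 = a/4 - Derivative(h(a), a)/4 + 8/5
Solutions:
 h(a) = C1 + 2*a^3/3 + a^2/2 + 32*a/5


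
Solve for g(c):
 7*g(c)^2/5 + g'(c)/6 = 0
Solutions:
 g(c) = 5/(C1 + 42*c)


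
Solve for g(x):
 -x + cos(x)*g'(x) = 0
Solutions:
 g(x) = C1 + Integral(x/cos(x), x)


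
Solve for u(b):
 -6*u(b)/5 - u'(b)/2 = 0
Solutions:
 u(b) = C1*exp(-12*b/5)


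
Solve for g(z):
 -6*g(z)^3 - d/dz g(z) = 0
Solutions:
 g(z) = -sqrt(2)*sqrt(-1/(C1 - 6*z))/2
 g(z) = sqrt(2)*sqrt(-1/(C1 - 6*z))/2


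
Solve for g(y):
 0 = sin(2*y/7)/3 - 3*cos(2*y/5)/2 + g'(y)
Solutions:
 g(y) = C1 + 15*sin(2*y/5)/4 + 7*cos(2*y/7)/6


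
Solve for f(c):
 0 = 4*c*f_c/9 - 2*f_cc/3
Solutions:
 f(c) = C1 + C2*erfi(sqrt(3)*c/3)


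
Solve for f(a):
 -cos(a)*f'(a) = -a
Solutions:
 f(a) = C1 + Integral(a/cos(a), a)


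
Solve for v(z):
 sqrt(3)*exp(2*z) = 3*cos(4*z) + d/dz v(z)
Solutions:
 v(z) = C1 + sqrt(3)*exp(2*z)/2 - 3*sin(4*z)/4


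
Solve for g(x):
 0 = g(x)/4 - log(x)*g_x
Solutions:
 g(x) = C1*exp(li(x)/4)


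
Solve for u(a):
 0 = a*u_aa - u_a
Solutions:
 u(a) = C1 + C2*a^2


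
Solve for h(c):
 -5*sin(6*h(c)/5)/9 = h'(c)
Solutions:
 5*c/9 + 5*log(cos(6*h(c)/5) - 1)/12 - 5*log(cos(6*h(c)/5) + 1)/12 = C1


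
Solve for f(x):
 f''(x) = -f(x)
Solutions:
 f(x) = C1*sin(x) + C2*cos(x)


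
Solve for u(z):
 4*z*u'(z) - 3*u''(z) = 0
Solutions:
 u(z) = C1 + C2*erfi(sqrt(6)*z/3)


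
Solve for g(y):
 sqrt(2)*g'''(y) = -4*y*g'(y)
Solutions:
 g(y) = C1 + Integral(C2*airyai(-sqrt(2)*y) + C3*airybi(-sqrt(2)*y), y)


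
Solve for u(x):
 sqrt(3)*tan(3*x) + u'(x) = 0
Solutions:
 u(x) = C1 + sqrt(3)*log(cos(3*x))/3


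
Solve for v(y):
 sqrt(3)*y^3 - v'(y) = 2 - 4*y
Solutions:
 v(y) = C1 + sqrt(3)*y^4/4 + 2*y^2 - 2*y


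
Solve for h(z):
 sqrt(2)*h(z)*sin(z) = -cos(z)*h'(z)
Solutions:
 h(z) = C1*cos(z)^(sqrt(2))


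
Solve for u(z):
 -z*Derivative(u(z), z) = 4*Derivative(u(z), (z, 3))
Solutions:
 u(z) = C1 + Integral(C2*airyai(-2^(1/3)*z/2) + C3*airybi(-2^(1/3)*z/2), z)


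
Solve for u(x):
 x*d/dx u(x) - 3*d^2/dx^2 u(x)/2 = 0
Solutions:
 u(x) = C1 + C2*erfi(sqrt(3)*x/3)


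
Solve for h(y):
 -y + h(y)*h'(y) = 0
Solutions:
 h(y) = -sqrt(C1 + y^2)
 h(y) = sqrt(C1 + y^2)


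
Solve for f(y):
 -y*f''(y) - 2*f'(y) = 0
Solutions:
 f(y) = C1 + C2/y


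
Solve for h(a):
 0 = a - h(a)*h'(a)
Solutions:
 h(a) = -sqrt(C1 + a^2)
 h(a) = sqrt(C1 + a^2)


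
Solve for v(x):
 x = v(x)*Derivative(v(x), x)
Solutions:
 v(x) = -sqrt(C1 + x^2)
 v(x) = sqrt(C1 + x^2)


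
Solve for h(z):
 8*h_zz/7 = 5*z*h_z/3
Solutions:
 h(z) = C1 + C2*erfi(sqrt(105)*z/12)


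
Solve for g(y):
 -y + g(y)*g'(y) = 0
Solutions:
 g(y) = -sqrt(C1 + y^2)
 g(y) = sqrt(C1 + y^2)


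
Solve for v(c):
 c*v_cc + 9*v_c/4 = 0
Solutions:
 v(c) = C1 + C2/c^(5/4)


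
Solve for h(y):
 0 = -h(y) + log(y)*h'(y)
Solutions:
 h(y) = C1*exp(li(y))


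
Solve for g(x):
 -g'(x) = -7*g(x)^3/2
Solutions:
 g(x) = -sqrt(-1/(C1 + 7*x))
 g(x) = sqrt(-1/(C1 + 7*x))


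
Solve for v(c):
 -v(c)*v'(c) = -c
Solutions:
 v(c) = -sqrt(C1 + c^2)
 v(c) = sqrt(C1 + c^2)


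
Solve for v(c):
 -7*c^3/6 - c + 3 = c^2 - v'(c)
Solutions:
 v(c) = C1 + 7*c^4/24 + c^3/3 + c^2/2 - 3*c


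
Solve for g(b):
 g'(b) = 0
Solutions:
 g(b) = C1


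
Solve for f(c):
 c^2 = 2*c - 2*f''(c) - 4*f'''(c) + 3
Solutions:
 f(c) = C1 + C2*c + C3*exp(-c/2) - c^4/24 + c^3/2 - 9*c^2/4


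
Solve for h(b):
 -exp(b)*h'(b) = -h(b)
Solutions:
 h(b) = C1*exp(-exp(-b))


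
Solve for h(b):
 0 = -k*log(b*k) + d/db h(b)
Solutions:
 h(b) = C1 + b*k*log(b*k) - b*k


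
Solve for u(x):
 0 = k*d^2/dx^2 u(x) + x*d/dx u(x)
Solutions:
 u(x) = C1 + C2*sqrt(k)*erf(sqrt(2)*x*sqrt(1/k)/2)


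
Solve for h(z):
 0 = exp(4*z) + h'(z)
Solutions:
 h(z) = C1 - exp(4*z)/4


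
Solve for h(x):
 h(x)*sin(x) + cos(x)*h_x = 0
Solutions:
 h(x) = C1*cos(x)


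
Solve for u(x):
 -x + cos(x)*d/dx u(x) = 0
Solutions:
 u(x) = C1 + Integral(x/cos(x), x)


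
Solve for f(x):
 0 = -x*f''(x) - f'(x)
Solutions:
 f(x) = C1 + C2*log(x)


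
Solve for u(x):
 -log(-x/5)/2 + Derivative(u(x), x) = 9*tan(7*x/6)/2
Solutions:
 u(x) = C1 + x*log(-x)/2 - x*log(5)/2 - x/2 - 27*log(cos(7*x/6))/7


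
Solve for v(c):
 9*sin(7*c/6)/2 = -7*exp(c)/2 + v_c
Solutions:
 v(c) = C1 + 7*exp(c)/2 - 27*cos(7*c/6)/7


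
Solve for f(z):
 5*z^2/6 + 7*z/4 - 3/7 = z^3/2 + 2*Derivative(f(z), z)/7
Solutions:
 f(z) = C1 - 7*z^4/16 + 35*z^3/36 + 49*z^2/16 - 3*z/2


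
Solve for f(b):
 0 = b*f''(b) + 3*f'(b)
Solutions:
 f(b) = C1 + C2/b^2


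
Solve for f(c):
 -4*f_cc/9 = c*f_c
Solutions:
 f(c) = C1 + C2*erf(3*sqrt(2)*c/4)


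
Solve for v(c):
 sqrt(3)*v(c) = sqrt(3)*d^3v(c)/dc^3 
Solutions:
 v(c) = C3*exp(c) + (C1*sin(sqrt(3)*c/2) + C2*cos(sqrt(3)*c/2))*exp(-c/2)


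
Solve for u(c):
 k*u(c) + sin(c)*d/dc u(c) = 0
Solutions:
 u(c) = C1*exp(k*(-log(cos(c) - 1) + log(cos(c) + 1))/2)


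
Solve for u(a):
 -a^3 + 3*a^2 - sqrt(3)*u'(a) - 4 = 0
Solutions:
 u(a) = C1 - sqrt(3)*a^4/12 + sqrt(3)*a^3/3 - 4*sqrt(3)*a/3


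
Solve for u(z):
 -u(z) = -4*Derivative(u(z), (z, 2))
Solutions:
 u(z) = C1*exp(-z/2) + C2*exp(z/2)


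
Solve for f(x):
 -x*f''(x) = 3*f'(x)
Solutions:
 f(x) = C1 + C2/x^2


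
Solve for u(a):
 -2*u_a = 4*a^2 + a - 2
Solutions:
 u(a) = C1 - 2*a^3/3 - a^2/4 + a


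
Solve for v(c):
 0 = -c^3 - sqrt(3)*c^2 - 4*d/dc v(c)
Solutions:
 v(c) = C1 - c^4/16 - sqrt(3)*c^3/12


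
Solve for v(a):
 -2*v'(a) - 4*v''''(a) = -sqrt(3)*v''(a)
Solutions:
 v(a) = C1 + C2*exp(a*(3^(5/6)/(sqrt(36 - sqrt(3)) + 6)^(1/3) + 3^(2/3)*(sqrt(36 - sqrt(3)) + 6)^(1/3))/12)*sin(a*(-3^(1/6)*(sqrt(36 - sqrt(3)) + 6)^(1/3) + 3^(1/3)/(sqrt(36 - sqrt(3)) + 6)^(1/3))/4) + C3*exp(a*(3^(5/6)/(sqrt(36 - sqrt(3)) + 6)^(1/3) + 3^(2/3)*(sqrt(36 - sqrt(3)) + 6)^(1/3))/12)*cos(a*(-3^(1/6)*(sqrt(36 - sqrt(3)) + 6)^(1/3) + 3^(1/3)/(sqrt(36 - sqrt(3)) + 6)^(1/3))/4) + C4*exp(-a*(3^(5/6)/(sqrt(36 - sqrt(3)) + 6)^(1/3) + 3^(2/3)*(sqrt(36 - sqrt(3)) + 6)^(1/3))/6)


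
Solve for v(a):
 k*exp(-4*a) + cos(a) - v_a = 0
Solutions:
 v(a) = C1 - k*exp(-4*a)/4 + sin(a)


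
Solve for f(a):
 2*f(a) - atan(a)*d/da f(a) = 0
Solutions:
 f(a) = C1*exp(2*Integral(1/atan(a), a))


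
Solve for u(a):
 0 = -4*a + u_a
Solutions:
 u(a) = C1 + 2*a^2


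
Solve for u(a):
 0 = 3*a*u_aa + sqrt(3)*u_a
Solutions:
 u(a) = C1 + C2*a^(1 - sqrt(3)/3)


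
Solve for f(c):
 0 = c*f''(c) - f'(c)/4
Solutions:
 f(c) = C1 + C2*c^(5/4)


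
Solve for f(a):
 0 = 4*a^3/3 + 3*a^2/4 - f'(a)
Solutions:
 f(a) = C1 + a^4/3 + a^3/4


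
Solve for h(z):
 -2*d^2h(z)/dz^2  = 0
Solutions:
 h(z) = C1 + C2*z


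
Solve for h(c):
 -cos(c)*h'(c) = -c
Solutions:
 h(c) = C1 + Integral(c/cos(c), c)


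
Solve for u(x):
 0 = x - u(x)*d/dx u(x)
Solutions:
 u(x) = -sqrt(C1 + x^2)
 u(x) = sqrt(C1 + x^2)


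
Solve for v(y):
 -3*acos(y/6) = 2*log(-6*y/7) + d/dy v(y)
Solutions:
 v(y) = C1 - 2*y*log(-y) - 3*y*acos(y/6) - 2*y*log(6) + 2*y + 2*y*log(7) + 3*sqrt(36 - y^2)


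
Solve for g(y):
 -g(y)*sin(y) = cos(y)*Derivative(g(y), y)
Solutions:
 g(y) = C1*cos(y)


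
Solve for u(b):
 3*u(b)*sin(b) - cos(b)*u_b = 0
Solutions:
 u(b) = C1/cos(b)^3


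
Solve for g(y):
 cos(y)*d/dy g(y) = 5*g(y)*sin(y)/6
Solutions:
 g(y) = C1/cos(y)^(5/6)


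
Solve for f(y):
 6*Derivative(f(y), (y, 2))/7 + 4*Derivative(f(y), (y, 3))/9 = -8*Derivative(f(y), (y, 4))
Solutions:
 f(y) = C1 + C2*y + (C3*sin(sqrt(6755)*y/252) + C4*cos(sqrt(6755)*y/252))*exp(-y/36)


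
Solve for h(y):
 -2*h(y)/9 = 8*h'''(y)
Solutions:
 h(y) = C3*exp(-6^(1/3)*y/6) + (C1*sin(2^(1/3)*3^(5/6)*y/12) + C2*cos(2^(1/3)*3^(5/6)*y/12))*exp(6^(1/3)*y/12)


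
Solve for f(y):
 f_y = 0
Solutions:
 f(y) = C1


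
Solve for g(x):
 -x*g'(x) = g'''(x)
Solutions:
 g(x) = C1 + Integral(C2*airyai(-x) + C3*airybi(-x), x)


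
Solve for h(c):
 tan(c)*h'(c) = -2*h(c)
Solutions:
 h(c) = C1/sin(c)^2


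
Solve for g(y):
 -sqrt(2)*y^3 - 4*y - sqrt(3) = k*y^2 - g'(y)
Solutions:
 g(y) = C1 + k*y^3/3 + sqrt(2)*y^4/4 + 2*y^2 + sqrt(3)*y


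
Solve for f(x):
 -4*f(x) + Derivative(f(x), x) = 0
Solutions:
 f(x) = C1*exp(4*x)


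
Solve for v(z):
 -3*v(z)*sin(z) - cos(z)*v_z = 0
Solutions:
 v(z) = C1*cos(z)^3


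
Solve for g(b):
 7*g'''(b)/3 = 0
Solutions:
 g(b) = C1 + C2*b + C3*b^2


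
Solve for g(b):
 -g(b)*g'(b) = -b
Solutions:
 g(b) = -sqrt(C1 + b^2)
 g(b) = sqrt(C1 + b^2)


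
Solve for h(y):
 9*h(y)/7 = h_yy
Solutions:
 h(y) = C1*exp(-3*sqrt(7)*y/7) + C2*exp(3*sqrt(7)*y/7)


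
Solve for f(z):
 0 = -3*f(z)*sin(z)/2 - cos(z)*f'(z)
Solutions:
 f(z) = C1*cos(z)^(3/2)


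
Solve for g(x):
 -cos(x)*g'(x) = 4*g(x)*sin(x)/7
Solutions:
 g(x) = C1*cos(x)^(4/7)


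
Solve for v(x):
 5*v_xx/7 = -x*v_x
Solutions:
 v(x) = C1 + C2*erf(sqrt(70)*x/10)


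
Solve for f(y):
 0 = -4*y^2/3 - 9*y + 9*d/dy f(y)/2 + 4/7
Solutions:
 f(y) = C1 + 8*y^3/81 + y^2 - 8*y/63


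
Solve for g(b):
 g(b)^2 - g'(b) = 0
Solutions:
 g(b) = -1/(C1 + b)


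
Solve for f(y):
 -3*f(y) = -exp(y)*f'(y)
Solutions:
 f(y) = C1*exp(-3*exp(-y))


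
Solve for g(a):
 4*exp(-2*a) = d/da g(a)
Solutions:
 g(a) = C1 - 2*exp(-2*a)


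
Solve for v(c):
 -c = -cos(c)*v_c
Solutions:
 v(c) = C1 + Integral(c/cos(c), c)


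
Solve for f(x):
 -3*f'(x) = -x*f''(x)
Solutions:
 f(x) = C1 + C2*x^4


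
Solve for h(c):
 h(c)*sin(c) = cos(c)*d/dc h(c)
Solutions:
 h(c) = C1/cos(c)


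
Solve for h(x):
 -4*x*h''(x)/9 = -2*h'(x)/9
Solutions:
 h(x) = C1 + C2*x^(3/2)


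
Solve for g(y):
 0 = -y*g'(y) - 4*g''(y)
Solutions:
 g(y) = C1 + C2*erf(sqrt(2)*y/4)


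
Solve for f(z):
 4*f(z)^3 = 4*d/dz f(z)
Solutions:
 f(z) = -sqrt(2)*sqrt(-1/(C1 + z))/2
 f(z) = sqrt(2)*sqrt(-1/(C1 + z))/2


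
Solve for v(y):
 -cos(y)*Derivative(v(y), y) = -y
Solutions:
 v(y) = C1 + Integral(y/cos(y), y)


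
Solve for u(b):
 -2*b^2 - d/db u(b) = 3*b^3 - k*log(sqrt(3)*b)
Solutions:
 u(b) = C1 - 3*b^4/4 - 2*b^3/3 + b*k*log(b) - b*k + b*k*log(3)/2


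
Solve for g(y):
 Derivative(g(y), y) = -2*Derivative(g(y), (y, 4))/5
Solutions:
 g(y) = C1 + C4*exp(-2^(2/3)*5^(1/3)*y/2) + (C2*sin(2^(2/3)*sqrt(3)*5^(1/3)*y/4) + C3*cos(2^(2/3)*sqrt(3)*5^(1/3)*y/4))*exp(2^(2/3)*5^(1/3)*y/4)


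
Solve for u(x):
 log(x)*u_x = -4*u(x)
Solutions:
 u(x) = C1*exp(-4*li(x))


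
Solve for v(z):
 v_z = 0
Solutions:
 v(z) = C1


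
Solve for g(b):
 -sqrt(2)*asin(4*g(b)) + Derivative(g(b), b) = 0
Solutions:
 Integral(1/asin(4*_y), (_y, g(b))) = C1 + sqrt(2)*b


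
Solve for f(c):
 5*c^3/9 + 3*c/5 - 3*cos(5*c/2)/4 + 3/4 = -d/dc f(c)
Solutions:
 f(c) = C1 - 5*c^4/36 - 3*c^2/10 - 3*c/4 + 3*sin(5*c/2)/10


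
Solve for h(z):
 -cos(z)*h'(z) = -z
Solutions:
 h(z) = C1 + Integral(z/cos(z), z)


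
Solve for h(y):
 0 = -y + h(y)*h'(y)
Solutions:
 h(y) = -sqrt(C1 + y^2)
 h(y) = sqrt(C1 + y^2)


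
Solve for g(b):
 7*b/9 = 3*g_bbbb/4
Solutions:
 g(b) = C1 + C2*b + C3*b^2 + C4*b^3 + 7*b^5/810


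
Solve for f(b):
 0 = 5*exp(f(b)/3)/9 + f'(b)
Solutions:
 f(b) = 3*log(1/(C1 + 5*b)) + 9*log(3)


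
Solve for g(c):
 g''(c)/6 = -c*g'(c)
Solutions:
 g(c) = C1 + C2*erf(sqrt(3)*c)


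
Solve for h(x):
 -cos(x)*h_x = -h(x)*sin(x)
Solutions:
 h(x) = C1/cos(x)


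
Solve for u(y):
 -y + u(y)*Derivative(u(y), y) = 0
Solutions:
 u(y) = -sqrt(C1 + y^2)
 u(y) = sqrt(C1 + y^2)


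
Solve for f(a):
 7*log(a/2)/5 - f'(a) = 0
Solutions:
 f(a) = C1 + 7*a*log(a)/5 - 7*a/5 - 7*a*log(2)/5


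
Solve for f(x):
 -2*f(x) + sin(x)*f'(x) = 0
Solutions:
 f(x) = C1*(cos(x) - 1)/(cos(x) + 1)


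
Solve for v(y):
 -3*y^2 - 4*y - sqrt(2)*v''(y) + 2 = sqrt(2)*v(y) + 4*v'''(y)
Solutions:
 v(y) = C1*exp(y*(-2*sqrt(2) + 2^(2/3)/(12*sqrt(165) + 109*sqrt(2))^(1/3) + 2^(1/3)*(12*sqrt(165) + 109*sqrt(2))^(1/3))/24)*sin(2^(1/3)*sqrt(3)*y*(-(12*sqrt(165) + 109*sqrt(2))^(1/3) + 2^(1/3)/(12*sqrt(165) + 109*sqrt(2))^(1/3))/24) + C2*exp(y*(-2*sqrt(2) + 2^(2/3)/(12*sqrt(165) + 109*sqrt(2))^(1/3) + 2^(1/3)*(12*sqrt(165) + 109*sqrt(2))^(1/3))/24)*cos(2^(1/3)*sqrt(3)*y*(-(12*sqrt(165) + 109*sqrt(2))^(1/3) + 2^(1/3)/(12*sqrt(165) + 109*sqrt(2))^(1/3))/24) + C3*exp(-y*(2^(2/3)/(12*sqrt(165) + 109*sqrt(2))^(1/3) + sqrt(2) + 2^(1/3)*(12*sqrt(165) + 109*sqrt(2))^(1/3))/12) - 3*sqrt(2)*y^2/2 - 2*sqrt(2)*y + 4*sqrt(2)


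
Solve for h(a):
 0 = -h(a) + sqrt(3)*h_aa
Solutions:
 h(a) = C1*exp(-3^(3/4)*a/3) + C2*exp(3^(3/4)*a/3)


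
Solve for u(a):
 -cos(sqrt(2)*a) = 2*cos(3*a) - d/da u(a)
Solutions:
 u(a) = C1 + 2*sin(3*a)/3 + sqrt(2)*sin(sqrt(2)*a)/2
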